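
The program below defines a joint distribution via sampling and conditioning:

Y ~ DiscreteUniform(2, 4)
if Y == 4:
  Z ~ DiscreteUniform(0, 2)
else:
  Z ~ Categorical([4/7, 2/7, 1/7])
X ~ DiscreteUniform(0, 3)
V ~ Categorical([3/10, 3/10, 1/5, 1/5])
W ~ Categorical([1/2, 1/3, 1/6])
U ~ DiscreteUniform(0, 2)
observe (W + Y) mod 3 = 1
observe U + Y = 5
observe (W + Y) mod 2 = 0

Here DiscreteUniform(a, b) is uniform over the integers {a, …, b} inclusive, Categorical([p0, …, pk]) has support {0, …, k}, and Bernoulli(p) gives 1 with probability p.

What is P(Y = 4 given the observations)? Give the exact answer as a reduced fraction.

Enumerate traces; 96 have nonzero weight after conditioning:
  (Y=3, Z=0, X=0, V=0, W=1, U=2) weight 1/630
  (Y=3, Z=0, X=0, V=1, W=1, U=2) weight 1/630
  (Y=3, Z=0, X=0, V=2, W=1, U=2) weight 1/945
  (Y=3, Z=0, X=0, V=3, W=1, U=2) weight 1/945
  (Y=3, Z=0, X=1, V=0, W=1, U=2) weight 1/630
  (Y=3, Z=0, X=1, V=1, W=1, U=2) weight 1/630
  (Y=3, Z=0, X=1, V=2, W=1, U=2) weight 1/945
  (Y=3, Z=0, X=1, V=3, W=1, U=2) weight 1/945
  (Y=4, Z=0, X=0, V=0, W=0, U=1) weight 1/720
  … 87 more
Group by Y:
  weight(Y=3) = 1/27
  weight(Y=4) = 1/18
Total weight = 1/27 + 1/18 = 5/54
P(Y=3 | obs) = 1/27 / 5/54 = 2/5
P(Y=4 | obs) = 1/18 / 5/54 = 3/5

P(Y = 4 | obs) = 3/5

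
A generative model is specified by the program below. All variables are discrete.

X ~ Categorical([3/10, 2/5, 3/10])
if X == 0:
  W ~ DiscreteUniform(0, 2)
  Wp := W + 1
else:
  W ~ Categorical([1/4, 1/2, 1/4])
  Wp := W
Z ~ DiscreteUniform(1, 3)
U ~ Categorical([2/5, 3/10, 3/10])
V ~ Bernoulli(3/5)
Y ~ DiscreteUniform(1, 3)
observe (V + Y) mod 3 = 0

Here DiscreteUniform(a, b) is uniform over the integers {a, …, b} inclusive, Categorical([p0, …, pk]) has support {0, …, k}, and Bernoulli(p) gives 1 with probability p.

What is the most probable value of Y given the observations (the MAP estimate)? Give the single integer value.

Enumerate traces; 162 have nonzero weight after conditioning:
  (X=0, W=0, Z=1, U=0, V=0, Y=3) weight 2/1125
  (X=0, W=0, Z=1, U=0, V=1, Y=2) weight 1/375
  (X=0, W=0, Z=1, U=1, V=0, Y=3) weight 1/750
  (X=0, W=0, Z=1, U=1, V=1, Y=2) weight 1/500
  (X=0, W=0, Z=1, U=2, V=0, Y=3) weight 1/750
  (X=0, W=0, Z=1, U=2, V=1, Y=2) weight 1/500
  (X=0, W=0, Z=2, U=0, V=0, Y=3) weight 2/1125
  (X=0, W=0, Z=2, U=0, V=1, Y=2) weight 1/375
  … 154 more
Group by Y:
  weight(Y=2) = 1/5
  weight(Y=3) = 2/15
Total weight = 1/5 + 2/15 = 1/3
P(Y=2 | obs) = 1/5 / 1/3 = 3/5
P(Y=3 | obs) = 2/15 / 1/3 = 2/5
argmax = 2

argmax_v P(Y = v | obs) = 2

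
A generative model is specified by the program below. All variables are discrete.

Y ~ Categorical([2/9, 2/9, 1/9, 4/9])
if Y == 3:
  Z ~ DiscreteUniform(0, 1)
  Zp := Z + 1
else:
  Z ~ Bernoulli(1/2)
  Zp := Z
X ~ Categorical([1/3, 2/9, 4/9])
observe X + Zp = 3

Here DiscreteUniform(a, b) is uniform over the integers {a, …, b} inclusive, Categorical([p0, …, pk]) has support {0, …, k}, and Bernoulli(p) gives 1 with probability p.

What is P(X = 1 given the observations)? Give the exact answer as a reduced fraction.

Enumerate traces; 5 have nonzero weight after conditioning:
  (Y=0, Z=1, X=2) weight 4/81
  (Y=1, Z=1, X=2) weight 4/81
  (Y=2, Z=1, X=2) weight 2/81
  (Y=3, Z=0, X=2) weight 8/81
  (Y=3, Z=1, X=1) weight 4/81
Group by X:
  weight(X=1) = 4/81
  weight(X=2) = 2/9
Total weight = 4/81 + 2/9 = 22/81
P(X=1 | obs) = 4/81 / 22/81 = 2/11
P(X=2 | obs) = 2/9 / 22/81 = 9/11

P(X = 1 | obs) = 2/11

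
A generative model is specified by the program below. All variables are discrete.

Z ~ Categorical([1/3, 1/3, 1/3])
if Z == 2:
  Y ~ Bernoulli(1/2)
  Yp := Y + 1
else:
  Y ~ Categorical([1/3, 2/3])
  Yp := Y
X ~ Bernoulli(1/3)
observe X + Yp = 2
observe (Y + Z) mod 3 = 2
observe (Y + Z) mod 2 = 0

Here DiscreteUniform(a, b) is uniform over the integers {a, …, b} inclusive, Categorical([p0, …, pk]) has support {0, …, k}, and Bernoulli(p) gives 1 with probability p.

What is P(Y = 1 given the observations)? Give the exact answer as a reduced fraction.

P(Y = 1 | obs) = 4/7

Enumerate traces; 2 have nonzero weight after conditioning:
  (Z=1, Y=1, X=1) weight 2/27
  (Z=2, Y=0, X=1) weight 1/18
Group by Y:
  weight(Y=0) = 1/18
  weight(Y=1) = 2/27
Total weight = 1/18 + 2/27 = 7/54
P(Y=0 | obs) = 1/18 / 7/54 = 3/7
P(Y=1 | obs) = 2/27 / 7/54 = 4/7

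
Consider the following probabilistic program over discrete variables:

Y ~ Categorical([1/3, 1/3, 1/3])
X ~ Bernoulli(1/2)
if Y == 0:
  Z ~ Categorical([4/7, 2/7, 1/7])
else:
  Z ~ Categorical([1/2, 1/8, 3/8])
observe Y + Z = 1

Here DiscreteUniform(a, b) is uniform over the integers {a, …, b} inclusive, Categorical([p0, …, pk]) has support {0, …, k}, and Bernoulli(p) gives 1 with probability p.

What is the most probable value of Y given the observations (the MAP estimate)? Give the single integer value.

Enumerate traces; 4 have nonzero weight after conditioning:
  (Y=0, X=0, Z=1) weight 1/21
  (Y=0, X=1, Z=1) weight 1/21
  (Y=1, X=0, Z=0) weight 1/12
  (Y=1, X=1, Z=0) weight 1/12
Group by Y:
  weight(Y=0) = 2/21
  weight(Y=1) = 1/6
Total weight = 2/21 + 1/6 = 11/42
P(Y=0 | obs) = 2/21 / 11/42 = 4/11
P(Y=1 | obs) = 1/6 / 11/42 = 7/11
argmax = 1

argmax_v P(Y = v | obs) = 1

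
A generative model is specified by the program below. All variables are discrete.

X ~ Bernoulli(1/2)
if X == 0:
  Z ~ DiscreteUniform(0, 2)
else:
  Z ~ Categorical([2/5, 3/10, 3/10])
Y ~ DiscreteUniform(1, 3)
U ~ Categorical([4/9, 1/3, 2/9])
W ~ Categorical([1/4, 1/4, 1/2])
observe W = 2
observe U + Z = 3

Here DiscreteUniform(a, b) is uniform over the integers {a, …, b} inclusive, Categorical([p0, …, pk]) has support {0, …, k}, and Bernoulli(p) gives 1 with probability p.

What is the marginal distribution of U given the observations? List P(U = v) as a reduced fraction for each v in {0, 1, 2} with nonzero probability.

P(U=1) = 3/5, P(U=2) = 2/5

Enumerate traces; 12 have nonzero weight after conditioning:
  (X=0, Z=1, Y=1, U=2, W=2) weight 1/162
  (X=0, Z=1, Y=2, U=2, W=2) weight 1/162
  (X=0, Z=1, Y=3, U=2, W=2) weight 1/162
  (X=0, Z=2, Y=1, U=1, W=2) weight 1/108
  (X=0, Z=2, Y=2, U=1, W=2) weight 1/108
  (X=0, Z=2, Y=3, U=1, W=2) weight 1/108
  (X=1, Z=1, Y=1, U=2, W=2) weight 1/180
  (X=1, Z=1, Y=2, U=2, W=2) weight 1/180
  … 4 more
Group by U:
  weight(U=1) = 19/360
  weight(U=2) = 19/540
Total weight = 19/360 + 19/540 = 19/216
P(U=1 | obs) = 19/360 / 19/216 = 3/5
P(U=2 | obs) = 19/540 / 19/216 = 2/5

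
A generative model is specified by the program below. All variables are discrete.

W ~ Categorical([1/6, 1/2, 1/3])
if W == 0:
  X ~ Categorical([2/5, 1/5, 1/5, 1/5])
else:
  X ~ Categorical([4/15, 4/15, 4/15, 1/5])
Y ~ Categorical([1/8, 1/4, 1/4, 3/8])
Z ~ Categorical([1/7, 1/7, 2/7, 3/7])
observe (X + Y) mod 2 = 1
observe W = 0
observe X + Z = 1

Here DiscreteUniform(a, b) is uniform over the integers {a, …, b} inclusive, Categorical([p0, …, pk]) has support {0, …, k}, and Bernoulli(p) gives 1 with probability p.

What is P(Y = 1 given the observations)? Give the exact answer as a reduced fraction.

P(Y = 1 | obs) = 4/13

Enumerate traces; 4 have nonzero weight after conditioning:
  (W=0, X=0, Y=1, Z=1) weight 1/420
  (W=0, X=0, Y=3, Z=1) weight 1/280
  (W=0, X=1, Y=0, Z=0) weight 1/1680
  (W=0, X=1, Y=2, Z=0) weight 1/840
Group by Y:
  weight(Y=0) = 1/1680
  weight(Y=1) = 1/420
  weight(Y=2) = 1/840
  weight(Y=3) = 1/280
Total weight = 1/1680 + 1/420 + 1/840 + 1/280 = 13/1680
P(Y=0 | obs) = 1/1680 / 13/1680 = 1/13
P(Y=1 | obs) = 1/420 / 13/1680 = 4/13
P(Y=2 | obs) = 1/840 / 13/1680 = 2/13
P(Y=3 | obs) = 1/280 / 13/1680 = 6/13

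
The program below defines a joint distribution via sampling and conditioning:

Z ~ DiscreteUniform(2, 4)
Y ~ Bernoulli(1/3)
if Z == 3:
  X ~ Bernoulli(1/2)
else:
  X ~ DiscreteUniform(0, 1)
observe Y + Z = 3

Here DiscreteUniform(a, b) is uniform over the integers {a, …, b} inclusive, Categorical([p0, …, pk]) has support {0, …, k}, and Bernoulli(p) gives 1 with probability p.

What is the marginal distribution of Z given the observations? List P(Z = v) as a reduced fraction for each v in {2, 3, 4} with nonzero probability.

P(Z=2) = 1/3, P(Z=3) = 2/3

Enumerate traces; 4 have nonzero weight after conditioning:
  (Z=2, Y=1, X=0) weight 1/18
  (Z=2, Y=1, X=1) weight 1/18
  (Z=3, Y=0, X=0) weight 1/9
  (Z=3, Y=0, X=1) weight 1/9
Group by Z:
  weight(Z=2) = 1/9
  weight(Z=3) = 2/9
Total weight = 1/9 + 2/9 = 1/3
P(Z=2 | obs) = 1/9 / 1/3 = 1/3
P(Z=3 | obs) = 2/9 / 1/3 = 2/3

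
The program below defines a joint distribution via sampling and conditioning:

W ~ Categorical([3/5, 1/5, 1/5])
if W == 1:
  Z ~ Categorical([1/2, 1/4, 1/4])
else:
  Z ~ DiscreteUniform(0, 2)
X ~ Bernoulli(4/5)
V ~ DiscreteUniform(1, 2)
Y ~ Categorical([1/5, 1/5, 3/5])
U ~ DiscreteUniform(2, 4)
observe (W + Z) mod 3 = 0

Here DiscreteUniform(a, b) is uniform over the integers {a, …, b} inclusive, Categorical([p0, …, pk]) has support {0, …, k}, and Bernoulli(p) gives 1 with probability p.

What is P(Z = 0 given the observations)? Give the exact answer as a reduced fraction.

P(Z = 0 | obs) = 12/19

Enumerate traces; 108 have nonzero weight after conditioning:
  (W=0, Z=0, X=0, V=1, Y=0, U=2) weight 1/750
  (W=0, Z=0, X=0, V=1, Y=0, U=3) weight 1/750
  (W=0, Z=0, X=0, V=1, Y=0, U=4) weight 1/750
  (W=0, Z=0, X=0, V=1, Y=1, U=2) weight 1/750
  (W=0, Z=0, X=0, V=1, Y=1, U=3) weight 1/750
  (W=0, Z=0, X=0, V=1, Y=1, U=4) weight 1/750
  (W=0, Z=0, X=0, V=1, Y=2, U=2) weight 1/250
  (W=0, Z=0, X=0, V=1, Y=2, U=3) weight 1/250
  (W=1, Z=2, X=0, V=1, Y=0, U=2) weight 1/3000
  (W=2, Z=1, X=0, V=1, Y=0, U=2) weight 1/2250
  … 98 more
Group by Z:
  weight(Z=0) = 1/5
  weight(Z=1) = 1/15
  weight(Z=2) = 1/20
Total weight = 1/5 + 1/15 + 1/20 = 19/60
P(Z=0 | obs) = 1/5 / 19/60 = 12/19
P(Z=1 | obs) = 1/15 / 19/60 = 4/19
P(Z=2 | obs) = 1/20 / 19/60 = 3/19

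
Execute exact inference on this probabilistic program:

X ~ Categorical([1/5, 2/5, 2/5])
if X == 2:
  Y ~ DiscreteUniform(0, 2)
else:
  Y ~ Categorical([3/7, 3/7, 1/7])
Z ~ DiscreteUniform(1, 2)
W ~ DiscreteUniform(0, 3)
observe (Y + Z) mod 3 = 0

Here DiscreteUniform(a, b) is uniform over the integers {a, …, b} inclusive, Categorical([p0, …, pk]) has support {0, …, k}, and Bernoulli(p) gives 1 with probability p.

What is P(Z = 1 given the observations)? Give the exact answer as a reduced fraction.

P(Z = 1 | obs) = 23/64

Enumerate traces; 24 have nonzero weight after conditioning:
  (X=0, Y=1, Z=2, W=0) weight 3/280
  (X=0, Y=1, Z=2, W=1) weight 3/280
  (X=0, Y=1, Z=2, W=2) weight 3/280
  (X=0, Y=1, Z=2, W=3) weight 3/280
  (X=0, Y=2, Z=1, W=0) weight 1/280
  (X=0, Y=2, Z=1, W=1) weight 1/280
  (X=0, Y=2, Z=1, W=2) weight 1/280
  (X=0, Y=2, Z=1, W=3) weight 1/280
  … 16 more
Group by Z:
  weight(Z=1) = 23/210
  weight(Z=2) = 41/210
Total weight = 23/210 + 41/210 = 32/105
P(Z=1 | obs) = 23/210 / 32/105 = 23/64
P(Z=2 | obs) = 41/210 / 32/105 = 41/64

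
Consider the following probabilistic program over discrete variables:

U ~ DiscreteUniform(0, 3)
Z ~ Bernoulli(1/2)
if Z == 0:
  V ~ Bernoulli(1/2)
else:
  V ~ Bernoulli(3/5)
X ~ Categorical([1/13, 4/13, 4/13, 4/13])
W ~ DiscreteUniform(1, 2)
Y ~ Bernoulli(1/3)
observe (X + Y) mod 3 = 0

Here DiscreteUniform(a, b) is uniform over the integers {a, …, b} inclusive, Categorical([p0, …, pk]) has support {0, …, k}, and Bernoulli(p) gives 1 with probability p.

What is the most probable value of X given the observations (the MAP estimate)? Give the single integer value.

argmax_v P(X = v | obs) = 3

Enumerate traces; 96 have nonzero weight after conditioning:
  (U=0, Z=0, V=0, X=0, W=1, Y=0) weight 1/624
  (U=0, Z=0, V=0, X=0, W=2, Y=0) weight 1/624
  (U=0, Z=0, V=0, X=2, W=1, Y=1) weight 1/312
  (U=0, Z=0, V=0, X=2, W=2, Y=1) weight 1/312
  (U=0, Z=0, V=0, X=3, W=1, Y=0) weight 1/156
  (U=0, Z=0, V=0, X=3, W=2, Y=0) weight 1/156
  (U=0, Z=0, V=1, X=0, W=1, Y=0) weight 1/624
  (U=0, Z=0, V=1, X=0, W=2, Y=0) weight 1/624
  … 88 more
Group by X:
  weight(X=0) = 2/39
  weight(X=2) = 4/39
  weight(X=3) = 8/39
Total weight = 2/39 + 4/39 + 8/39 = 14/39
P(X=0 | obs) = 2/39 / 14/39 = 1/7
P(X=2 | obs) = 4/39 / 14/39 = 2/7
P(X=3 | obs) = 8/39 / 14/39 = 4/7
argmax = 3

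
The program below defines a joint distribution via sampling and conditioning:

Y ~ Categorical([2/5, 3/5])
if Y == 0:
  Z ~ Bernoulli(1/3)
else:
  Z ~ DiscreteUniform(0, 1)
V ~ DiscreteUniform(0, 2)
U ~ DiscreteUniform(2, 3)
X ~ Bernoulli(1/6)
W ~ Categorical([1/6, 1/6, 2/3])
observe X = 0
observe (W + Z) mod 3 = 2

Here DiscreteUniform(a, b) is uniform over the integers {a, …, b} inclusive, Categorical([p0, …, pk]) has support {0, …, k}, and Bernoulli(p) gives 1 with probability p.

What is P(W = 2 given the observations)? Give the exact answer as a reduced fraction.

Enumerate traces; 24 have nonzero weight after conditioning:
  (Y=0, Z=0, V=0, U=2, X=0, W=2) weight 2/81
  (Y=0, Z=0, V=0, U=3, X=0, W=2) weight 2/81
  (Y=0, Z=0, V=1, U=2, X=0, W=2) weight 2/81
  (Y=0, Z=0, V=1, U=3, X=0, W=2) weight 2/81
  (Y=0, Z=0, V=2, U=2, X=0, W=2) weight 2/81
  (Y=0, Z=0, V=2, U=3, X=0, W=2) weight 2/81
  (Y=0, Z=1, V=0, U=2, X=0, W=1) weight 1/324
  (Y=0, Z=1, V=0, U=3, X=0, W=1) weight 1/324
  … 16 more
Group by W:
  weight(W=1) = 13/216
  weight(W=2) = 17/54
Total weight = 13/216 + 17/54 = 3/8
P(W=1 | obs) = 13/216 / 3/8 = 13/81
P(W=2 | obs) = 17/54 / 3/8 = 68/81

P(W = 2 | obs) = 68/81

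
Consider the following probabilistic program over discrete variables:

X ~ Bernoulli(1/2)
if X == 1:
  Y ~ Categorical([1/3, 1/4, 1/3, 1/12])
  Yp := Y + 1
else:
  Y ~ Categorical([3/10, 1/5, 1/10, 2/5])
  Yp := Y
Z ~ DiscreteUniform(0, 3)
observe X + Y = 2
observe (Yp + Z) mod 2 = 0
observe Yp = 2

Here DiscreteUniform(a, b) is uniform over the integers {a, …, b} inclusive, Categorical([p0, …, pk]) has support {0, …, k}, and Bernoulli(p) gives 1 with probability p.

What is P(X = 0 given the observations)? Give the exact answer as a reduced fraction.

P(X = 0 | obs) = 2/7

Enumerate traces; 4 have nonzero weight after conditioning:
  (X=0, Y=2, Z=0) weight 1/80
  (X=0, Y=2, Z=2) weight 1/80
  (X=1, Y=1, Z=0) weight 1/32
  (X=1, Y=1, Z=2) weight 1/32
Group by X:
  weight(X=0) = 1/40
  weight(X=1) = 1/16
Total weight = 1/40 + 1/16 = 7/80
P(X=0 | obs) = 1/40 / 7/80 = 2/7
P(X=1 | obs) = 1/16 / 7/80 = 5/7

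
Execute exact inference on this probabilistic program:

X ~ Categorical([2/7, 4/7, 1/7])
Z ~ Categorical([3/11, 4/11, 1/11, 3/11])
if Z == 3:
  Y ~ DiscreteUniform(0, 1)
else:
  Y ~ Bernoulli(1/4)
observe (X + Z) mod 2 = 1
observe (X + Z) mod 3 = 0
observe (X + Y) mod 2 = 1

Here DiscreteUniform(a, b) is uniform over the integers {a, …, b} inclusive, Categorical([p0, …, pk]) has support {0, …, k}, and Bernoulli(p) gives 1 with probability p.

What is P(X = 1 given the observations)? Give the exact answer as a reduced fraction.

P(X = 1 | obs) = 3/7

Enumerate traces; 3 have nonzero weight after conditioning:
  (X=0, Z=3, Y=1) weight 3/77
  (X=1, Z=2, Y=0) weight 3/77
  (X=2, Z=1, Y=1) weight 1/77
Group by X:
  weight(X=0) = 3/77
  weight(X=1) = 3/77
  weight(X=2) = 1/77
Total weight = 3/77 + 3/77 + 1/77 = 1/11
P(X=0 | obs) = 3/77 / 1/11 = 3/7
P(X=1 | obs) = 3/77 / 1/11 = 3/7
P(X=2 | obs) = 1/77 / 1/11 = 1/7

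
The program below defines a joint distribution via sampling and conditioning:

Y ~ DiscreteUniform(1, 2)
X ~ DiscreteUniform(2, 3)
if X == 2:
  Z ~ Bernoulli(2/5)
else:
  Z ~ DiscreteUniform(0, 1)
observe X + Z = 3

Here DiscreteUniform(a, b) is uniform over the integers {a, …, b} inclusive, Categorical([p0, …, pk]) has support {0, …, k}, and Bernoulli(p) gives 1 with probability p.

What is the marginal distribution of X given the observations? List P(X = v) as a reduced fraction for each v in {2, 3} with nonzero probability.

Enumerate traces; 4 have nonzero weight after conditioning:
  (Y=1, X=2, Z=1) weight 1/10
  (Y=1, X=3, Z=0) weight 1/8
  (Y=2, X=2, Z=1) weight 1/10
  (Y=2, X=3, Z=0) weight 1/8
Group by X:
  weight(X=2) = 1/5
  weight(X=3) = 1/4
Total weight = 1/5 + 1/4 = 9/20
P(X=2 | obs) = 1/5 / 9/20 = 4/9
P(X=3 | obs) = 1/4 / 9/20 = 5/9

P(X=2) = 4/9, P(X=3) = 5/9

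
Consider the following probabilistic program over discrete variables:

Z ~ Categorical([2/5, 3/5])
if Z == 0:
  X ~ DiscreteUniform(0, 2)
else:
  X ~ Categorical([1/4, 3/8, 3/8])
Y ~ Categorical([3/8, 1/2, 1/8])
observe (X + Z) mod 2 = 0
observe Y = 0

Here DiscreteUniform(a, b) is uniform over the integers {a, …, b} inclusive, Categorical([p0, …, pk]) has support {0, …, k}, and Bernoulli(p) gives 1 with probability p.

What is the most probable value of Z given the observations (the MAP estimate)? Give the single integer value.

Enumerate traces; 3 have nonzero weight after conditioning:
  (Z=0, X=0, Y=0) weight 1/20
  (Z=0, X=2, Y=0) weight 1/20
  (Z=1, X=1, Y=0) weight 27/320
Group by Z:
  weight(Z=0) = 1/10
  weight(Z=1) = 27/320
Total weight = 1/10 + 27/320 = 59/320
P(Z=0 | obs) = 1/10 / 59/320 = 32/59
P(Z=1 | obs) = 27/320 / 59/320 = 27/59
argmax = 0

argmax_v P(Z = v | obs) = 0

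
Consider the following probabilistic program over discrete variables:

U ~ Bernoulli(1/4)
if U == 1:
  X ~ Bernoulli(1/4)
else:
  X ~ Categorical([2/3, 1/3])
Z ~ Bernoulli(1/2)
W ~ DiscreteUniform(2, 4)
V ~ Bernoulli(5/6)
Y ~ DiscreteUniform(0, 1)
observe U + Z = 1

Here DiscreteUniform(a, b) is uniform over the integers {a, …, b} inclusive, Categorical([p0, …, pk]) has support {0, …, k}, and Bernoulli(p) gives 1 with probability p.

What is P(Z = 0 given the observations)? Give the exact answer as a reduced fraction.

Enumerate traces; 48 have nonzero weight after conditioning:
  (U=0, X=0, Z=1, W=2, V=0, Y=0) weight 1/144
  (U=0, X=0, Z=1, W=2, V=0, Y=1) weight 1/144
  (U=0, X=0, Z=1, W=2, V=1, Y=0) weight 5/144
  (U=0, X=0, Z=1, W=2, V=1, Y=1) weight 5/144
  (U=0, X=0, Z=1, W=3, V=0, Y=0) weight 1/144
  (U=0, X=0, Z=1, W=3, V=0, Y=1) weight 1/144
  (U=0, X=0, Z=1, W=3, V=1, Y=0) weight 5/144
  (U=0, X=0, Z=1, W=3, V=1, Y=1) weight 5/144
  (U=1, X=0, Z=0, W=2, V=0, Y=0) weight 1/384
  … 39 more
Group by Z:
  weight(Z=0) = 1/8
  weight(Z=1) = 3/8
Total weight = 1/8 + 3/8 = 1/2
P(Z=0 | obs) = 1/8 / 1/2 = 1/4
P(Z=1 | obs) = 3/8 / 1/2 = 3/4

P(Z = 0 | obs) = 1/4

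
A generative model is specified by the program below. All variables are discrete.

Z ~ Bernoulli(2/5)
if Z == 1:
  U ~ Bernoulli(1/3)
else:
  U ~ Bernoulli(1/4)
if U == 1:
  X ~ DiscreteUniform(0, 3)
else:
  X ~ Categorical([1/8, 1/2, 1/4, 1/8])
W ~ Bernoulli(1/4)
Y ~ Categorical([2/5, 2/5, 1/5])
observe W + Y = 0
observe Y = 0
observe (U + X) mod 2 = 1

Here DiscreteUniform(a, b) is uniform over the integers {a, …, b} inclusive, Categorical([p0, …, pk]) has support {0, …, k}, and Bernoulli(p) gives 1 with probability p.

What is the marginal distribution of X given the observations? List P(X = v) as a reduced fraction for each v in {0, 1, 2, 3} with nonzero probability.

Enumerate traces; 8 have nonzero weight after conditioning:
  (Z=0, U=0, X=1, W=0, Y=0) weight 27/400
  (Z=0, U=0, X=3, W=0, Y=0) weight 27/1600
  (Z=0, U=1, X=0, W=0, Y=0) weight 9/800
  (Z=0, U=1, X=2, W=0, Y=0) weight 9/800
  (Z=1, U=0, X=1, W=0, Y=0) weight 1/25
  (Z=1, U=0, X=3, W=0, Y=0) weight 1/100
  (Z=1, U=1, X=0, W=0, Y=0) weight 1/100
  (Z=1, U=1, X=2, W=0, Y=0) weight 1/100
Group by X:
  weight(X=0) = 17/800
  weight(X=1) = 43/400
  weight(X=2) = 17/800
  weight(X=3) = 43/1600
Total weight = 17/800 + 43/400 + 17/800 + 43/1600 = 283/1600
P(X=0 | obs) = 17/800 / 283/1600 = 34/283
P(X=1 | obs) = 43/400 / 283/1600 = 172/283
P(X=2 | obs) = 17/800 / 283/1600 = 34/283
P(X=3 | obs) = 43/1600 / 283/1600 = 43/283

P(X=0) = 34/283, P(X=1) = 172/283, P(X=2) = 34/283, P(X=3) = 43/283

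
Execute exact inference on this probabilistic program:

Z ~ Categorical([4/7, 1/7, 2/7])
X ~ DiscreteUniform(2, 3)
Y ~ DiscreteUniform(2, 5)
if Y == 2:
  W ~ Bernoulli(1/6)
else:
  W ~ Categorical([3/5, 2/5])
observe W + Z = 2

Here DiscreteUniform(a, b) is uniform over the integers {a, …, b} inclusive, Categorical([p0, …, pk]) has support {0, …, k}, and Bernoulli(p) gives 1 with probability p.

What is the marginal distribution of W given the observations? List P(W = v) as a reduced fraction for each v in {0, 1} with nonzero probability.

Enumerate traces; 16 have nonzero weight after conditioning:
  (Z=1, X=2, Y=2, W=1) weight 1/336
  (Z=1, X=2, Y=3, W=1) weight 1/140
  (Z=1, X=2, Y=4, W=1) weight 1/140
  (Z=1, X=2, Y=5, W=1) weight 1/140
  (Z=1, X=3, Y=2, W=1) weight 1/336
  (Z=1, X=3, Y=3, W=1) weight 1/140
  (Z=1, X=3, Y=4, W=1) weight 1/140
  (Z=1, X=3, Y=5, W=1) weight 1/140
  (Z=2, X=2, Y=2, W=0) weight 5/168
  … 7 more
Group by W:
  weight(W=0) = 79/420
  weight(W=1) = 41/840
Total weight = 79/420 + 41/840 = 199/840
P(W=0 | obs) = 79/420 / 199/840 = 158/199
P(W=1 | obs) = 41/840 / 199/840 = 41/199

P(W=0) = 158/199, P(W=1) = 41/199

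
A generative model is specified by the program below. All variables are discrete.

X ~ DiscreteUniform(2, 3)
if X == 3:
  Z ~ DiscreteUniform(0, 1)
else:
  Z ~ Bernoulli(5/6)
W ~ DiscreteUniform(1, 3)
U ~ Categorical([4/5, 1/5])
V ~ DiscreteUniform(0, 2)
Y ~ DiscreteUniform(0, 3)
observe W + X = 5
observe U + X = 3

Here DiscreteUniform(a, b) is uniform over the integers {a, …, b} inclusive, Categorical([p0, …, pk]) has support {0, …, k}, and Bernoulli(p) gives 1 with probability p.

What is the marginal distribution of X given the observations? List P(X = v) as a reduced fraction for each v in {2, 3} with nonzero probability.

Enumerate traces; 48 have nonzero weight after conditioning:
  (X=2, Z=0, W=3, U=1, V=0, Y=0) weight 1/2160
  (X=2, Z=0, W=3, U=1, V=0, Y=1) weight 1/2160
  (X=2, Z=0, W=3, U=1, V=0, Y=2) weight 1/2160
  (X=2, Z=0, W=3, U=1, V=0, Y=3) weight 1/2160
  (X=2, Z=0, W=3, U=1, V=1, Y=0) weight 1/2160
  (X=2, Z=0, W=3, U=1, V=1, Y=1) weight 1/2160
  (X=2, Z=0, W=3, U=1, V=1, Y=2) weight 1/2160
  (X=2, Z=0, W=3, U=1, V=1, Y=3) weight 1/2160
  (X=3, Z=0, W=2, U=0, V=0, Y=0) weight 1/180
  … 39 more
Group by X:
  weight(X=2) = 1/30
  weight(X=3) = 2/15
Total weight = 1/30 + 2/15 = 1/6
P(X=2 | obs) = 1/30 / 1/6 = 1/5
P(X=3 | obs) = 2/15 / 1/6 = 4/5

P(X=2) = 1/5, P(X=3) = 4/5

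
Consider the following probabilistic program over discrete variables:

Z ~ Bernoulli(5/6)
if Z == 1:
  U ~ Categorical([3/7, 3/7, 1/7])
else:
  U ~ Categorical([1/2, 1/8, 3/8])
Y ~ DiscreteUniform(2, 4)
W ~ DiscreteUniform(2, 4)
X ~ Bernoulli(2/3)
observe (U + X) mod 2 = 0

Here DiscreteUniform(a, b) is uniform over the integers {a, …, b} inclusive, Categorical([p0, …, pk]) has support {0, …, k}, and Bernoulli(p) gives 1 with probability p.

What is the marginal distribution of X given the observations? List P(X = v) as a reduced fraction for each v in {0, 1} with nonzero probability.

P(X=0) = 209/463, P(X=1) = 254/463

Enumerate traces; 54 have nonzero weight after conditioning:
  (Z=0, U=0, Y=2, W=2, X=0) weight 1/324
  (Z=0, U=0, Y=2, W=3, X=0) weight 1/324
  (Z=0, U=0, Y=2, W=4, X=0) weight 1/324
  (Z=0, U=0, Y=3, W=2, X=0) weight 1/324
  (Z=0, U=0, Y=3, W=3, X=0) weight 1/324
  (Z=0, U=0, Y=3, W=4, X=0) weight 1/324
  (Z=0, U=0, Y=4, W=2, X=0) weight 1/324
  (Z=0, U=0, Y=4, W=3, X=0) weight 1/324
  (Z=0, U=1, Y=2, W=2, X=1) weight 1/648
  … 45 more
Group by X:
  weight(X=0) = 209/1008
  weight(X=1) = 127/504
Total weight = 209/1008 + 127/504 = 463/1008
P(X=0 | obs) = 209/1008 / 463/1008 = 209/463
P(X=1 | obs) = 127/504 / 463/1008 = 254/463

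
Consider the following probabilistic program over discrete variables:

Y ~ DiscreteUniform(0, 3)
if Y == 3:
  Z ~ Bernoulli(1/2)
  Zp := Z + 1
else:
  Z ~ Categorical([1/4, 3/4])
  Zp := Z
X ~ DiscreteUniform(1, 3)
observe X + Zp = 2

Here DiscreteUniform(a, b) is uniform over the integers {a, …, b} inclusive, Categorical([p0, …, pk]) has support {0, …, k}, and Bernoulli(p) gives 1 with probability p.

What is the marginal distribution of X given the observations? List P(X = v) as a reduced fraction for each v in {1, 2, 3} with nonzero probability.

P(X=1) = 11/14, P(X=2) = 3/14

Enumerate traces; 7 have nonzero weight after conditioning:
  (Y=0, Z=0, X=2) weight 1/48
  (Y=0, Z=1, X=1) weight 1/16
  (Y=1, Z=0, X=2) weight 1/48
  (Y=1, Z=1, X=1) weight 1/16
  (Y=2, Z=0, X=2) weight 1/48
  (Y=2, Z=1, X=1) weight 1/16
  (Y=3, Z=0, X=1) weight 1/24
Group by X:
  weight(X=1) = 11/48
  weight(X=2) = 1/16
Total weight = 11/48 + 1/16 = 7/24
P(X=1 | obs) = 11/48 / 7/24 = 11/14
P(X=2 | obs) = 1/16 / 7/24 = 3/14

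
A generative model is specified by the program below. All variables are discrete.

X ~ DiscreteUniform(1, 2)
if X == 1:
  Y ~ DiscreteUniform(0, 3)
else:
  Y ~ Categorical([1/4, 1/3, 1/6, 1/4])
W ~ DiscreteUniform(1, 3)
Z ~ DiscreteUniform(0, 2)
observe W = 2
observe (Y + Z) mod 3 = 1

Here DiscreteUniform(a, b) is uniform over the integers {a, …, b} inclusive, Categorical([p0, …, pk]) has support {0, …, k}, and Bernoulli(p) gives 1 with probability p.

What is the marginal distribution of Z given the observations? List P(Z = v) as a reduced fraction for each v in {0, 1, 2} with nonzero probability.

Enumerate traces; 8 have nonzero weight after conditioning:
  (X=1, Y=0, W=2, Z=1) weight 1/72
  (X=1, Y=1, W=2, Z=0) weight 1/72
  (X=1, Y=2, W=2, Z=2) weight 1/72
  (X=1, Y=3, W=2, Z=1) weight 1/72
  (X=2, Y=0, W=2, Z=1) weight 1/72
  (X=2, Y=1, W=2, Z=0) weight 1/54
  (X=2, Y=2, W=2, Z=2) weight 1/108
  (X=2, Y=3, W=2, Z=1) weight 1/72
Group by Z:
  weight(Z=0) = 7/216
  weight(Z=1) = 1/18
  weight(Z=2) = 5/216
Total weight = 7/216 + 1/18 + 5/216 = 1/9
P(Z=0 | obs) = 7/216 / 1/9 = 7/24
P(Z=1 | obs) = 1/18 / 1/9 = 1/2
P(Z=2 | obs) = 5/216 / 1/9 = 5/24

P(Z=0) = 7/24, P(Z=1) = 1/2, P(Z=2) = 5/24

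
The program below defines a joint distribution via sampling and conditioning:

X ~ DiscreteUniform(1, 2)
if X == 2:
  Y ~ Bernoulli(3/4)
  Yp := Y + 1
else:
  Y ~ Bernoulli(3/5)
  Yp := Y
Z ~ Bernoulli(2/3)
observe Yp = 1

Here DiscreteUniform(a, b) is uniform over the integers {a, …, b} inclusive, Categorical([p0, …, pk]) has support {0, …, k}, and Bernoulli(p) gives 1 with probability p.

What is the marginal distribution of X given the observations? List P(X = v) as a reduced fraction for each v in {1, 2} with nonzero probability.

Enumerate traces; 4 have nonzero weight after conditioning:
  (X=1, Y=1, Z=0) weight 1/10
  (X=1, Y=1, Z=1) weight 1/5
  (X=2, Y=0, Z=0) weight 1/24
  (X=2, Y=0, Z=1) weight 1/12
Group by X:
  weight(X=1) = 3/10
  weight(X=2) = 1/8
Total weight = 3/10 + 1/8 = 17/40
P(X=1 | obs) = 3/10 / 17/40 = 12/17
P(X=2 | obs) = 1/8 / 17/40 = 5/17

P(X=1) = 12/17, P(X=2) = 5/17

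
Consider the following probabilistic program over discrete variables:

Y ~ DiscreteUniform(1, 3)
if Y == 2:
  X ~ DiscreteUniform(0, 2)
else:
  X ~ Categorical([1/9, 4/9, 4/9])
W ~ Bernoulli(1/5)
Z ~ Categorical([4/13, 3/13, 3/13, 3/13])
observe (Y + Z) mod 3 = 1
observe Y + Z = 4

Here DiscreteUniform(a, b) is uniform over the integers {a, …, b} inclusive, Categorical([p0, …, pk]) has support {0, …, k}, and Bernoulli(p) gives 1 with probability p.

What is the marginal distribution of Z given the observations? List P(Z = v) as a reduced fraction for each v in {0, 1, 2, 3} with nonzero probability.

P(Z=1) = 1/3, P(Z=2) = 1/3, P(Z=3) = 1/3

Enumerate traces; 18 have nonzero weight after conditioning:
  (Y=1, X=0, W=0, Z=3) weight 4/585
  (Y=1, X=0, W=1, Z=3) weight 1/585
  (Y=1, X=1, W=0, Z=3) weight 16/585
  (Y=1, X=1, W=1, Z=3) weight 4/585
  (Y=1, X=2, W=0, Z=3) weight 16/585
  (Y=1, X=2, W=1, Z=3) weight 4/585
  (Y=2, X=0, W=0, Z=2) weight 4/195
  (Y=2, X=0, W=1, Z=2) weight 1/195
  (Y=3, X=0, W=0, Z=1) weight 4/585
  … 9 more
Group by Z:
  weight(Z=1) = 1/13
  weight(Z=2) = 1/13
  weight(Z=3) = 1/13
Total weight = 1/13 + 1/13 + 1/13 = 3/13
P(Z=1 | obs) = 1/13 / 3/13 = 1/3
P(Z=2 | obs) = 1/13 / 3/13 = 1/3
P(Z=3 | obs) = 1/13 / 3/13 = 1/3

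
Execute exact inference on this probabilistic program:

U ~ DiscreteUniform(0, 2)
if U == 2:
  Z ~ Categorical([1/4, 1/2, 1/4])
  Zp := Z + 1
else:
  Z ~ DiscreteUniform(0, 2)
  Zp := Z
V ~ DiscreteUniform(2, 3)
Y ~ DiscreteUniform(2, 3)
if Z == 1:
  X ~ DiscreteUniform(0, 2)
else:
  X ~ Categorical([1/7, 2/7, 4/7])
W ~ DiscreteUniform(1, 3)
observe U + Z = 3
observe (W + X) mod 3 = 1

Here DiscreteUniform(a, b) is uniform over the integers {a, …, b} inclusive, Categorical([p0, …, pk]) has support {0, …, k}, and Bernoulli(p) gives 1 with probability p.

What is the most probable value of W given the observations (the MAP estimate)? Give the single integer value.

Enumerate traces; 24 have nonzero weight after conditioning:
  (U=1, Z=2, V=2, Y=2, X=0, W=1) weight 1/756
  (U=1, Z=2, V=2, Y=2, X=1, W=3) weight 1/378
  (U=1, Z=2, V=2, Y=2, X=2, W=2) weight 1/189
  (U=1, Z=2, V=2, Y=3, X=0, W=1) weight 1/756
  (U=1, Z=2, V=2, Y=3, X=1, W=3) weight 1/378
  (U=1, Z=2, V=2, Y=3, X=2, W=2) weight 1/189
  (U=1, Z=2, V=3, Y=2, X=0, W=1) weight 1/756
  (U=1, Z=2, V=3, Y=2, X=1, W=3) weight 1/378
  … 16 more
Group by W:
  weight(W=1) = 1/42
  weight(W=2) = 5/126
  weight(W=3) = 11/378
Total weight = 1/42 + 5/126 + 11/378 = 5/54
P(W=1 | obs) = 1/42 / 5/54 = 9/35
P(W=2 | obs) = 5/126 / 5/54 = 3/7
P(W=3 | obs) = 11/378 / 5/54 = 11/35
argmax = 2

argmax_v P(W = v | obs) = 2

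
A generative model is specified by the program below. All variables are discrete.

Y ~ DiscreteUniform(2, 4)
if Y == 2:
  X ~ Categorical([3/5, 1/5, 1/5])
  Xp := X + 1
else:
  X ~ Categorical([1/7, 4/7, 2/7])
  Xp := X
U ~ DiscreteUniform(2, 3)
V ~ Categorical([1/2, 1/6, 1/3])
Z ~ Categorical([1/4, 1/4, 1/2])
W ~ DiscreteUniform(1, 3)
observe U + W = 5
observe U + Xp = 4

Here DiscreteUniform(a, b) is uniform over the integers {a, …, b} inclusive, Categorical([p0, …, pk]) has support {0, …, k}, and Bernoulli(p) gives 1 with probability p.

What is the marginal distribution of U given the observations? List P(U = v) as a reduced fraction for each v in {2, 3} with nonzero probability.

P(U=2) = 27/88, P(U=3) = 61/88

Enumerate traces; 54 have nonzero weight after conditioning:
  (Y=2, X=0, U=3, V=0, Z=0, W=2) weight 1/240
  (Y=2, X=0, U=3, V=0, Z=1, W=2) weight 1/240
  (Y=2, X=0, U=3, V=0, Z=2, W=2) weight 1/120
  (Y=2, X=0, U=3, V=1, Z=0, W=2) weight 1/720
  (Y=2, X=0, U=3, V=1, Z=1, W=2) weight 1/720
  (Y=2, X=0, U=3, V=1, Z=2, W=2) weight 1/360
  (Y=2, X=0, U=3, V=2, Z=0, W=2) weight 1/360
  (Y=2, X=0, U=3, V=2, Z=1, W=2) weight 1/360
  (Y=2, X=1, U=2, V=0, Z=0, W=3) weight 1/720
  … 45 more
Group by U:
  weight(U=2) = 3/70
  weight(U=3) = 61/630
Total weight = 3/70 + 61/630 = 44/315
P(U=2 | obs) = 3/70 / 44/315 = 27/88
P(U=3 | obs) = 61/630 / 44/315 = 61/88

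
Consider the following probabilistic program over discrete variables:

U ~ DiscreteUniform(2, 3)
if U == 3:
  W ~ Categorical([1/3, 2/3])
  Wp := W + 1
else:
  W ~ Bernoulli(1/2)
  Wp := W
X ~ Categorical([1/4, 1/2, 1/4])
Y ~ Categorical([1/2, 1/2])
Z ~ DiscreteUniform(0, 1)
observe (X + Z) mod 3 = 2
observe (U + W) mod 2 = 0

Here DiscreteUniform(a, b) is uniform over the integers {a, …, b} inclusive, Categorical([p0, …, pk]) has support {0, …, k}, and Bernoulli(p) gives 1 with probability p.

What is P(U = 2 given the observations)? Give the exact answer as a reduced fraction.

P(U = 2 | obs) = 3/7

Enumerate traces; 8 have nonzero weight after conditioning:
  (U=2, W=0, X=1, Y=0, Z=1) weight 1/32
  (U=2, W=0, X=1, Y=1, Z=1) weight 1/32
  (U=2, W=0, X=2, Y=0, Z=0) weight 1/64
  (U=2, W=0, X=2, Y=1, Z=0) weight 1/64
  (U=3, W=1, X=1, Y=0, Z=1) weight 1/24
  (U=3, W=1, X=1, Y=1, Z=1) weight 1/24
  (U=3, W=1, X=2, Y=0, Z=0) weight 1/48
  (U=3, W=1, X=2, Y=1, Z=0) weight 1/48
Group by U:
  weight(U=2) = 3/32
  weight(U=3) = 1/8
Total weight = 3/32 + 1/8 = 7/32
P(U=2 | obs) = 3/32 / 7/32 = 3/7
P(U=3 | obs) = 1/8 / 7/32 = 4/7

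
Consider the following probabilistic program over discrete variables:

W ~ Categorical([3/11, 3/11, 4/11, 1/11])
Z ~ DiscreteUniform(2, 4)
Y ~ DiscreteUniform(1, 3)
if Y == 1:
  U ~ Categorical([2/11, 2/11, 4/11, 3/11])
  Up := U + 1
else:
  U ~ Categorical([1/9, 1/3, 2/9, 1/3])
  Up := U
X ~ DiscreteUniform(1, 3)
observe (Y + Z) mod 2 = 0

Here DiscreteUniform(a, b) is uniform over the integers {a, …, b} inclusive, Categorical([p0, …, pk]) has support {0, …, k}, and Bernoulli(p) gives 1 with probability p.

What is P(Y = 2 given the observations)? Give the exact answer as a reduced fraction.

Enumerate traces; 192 have nonzero weight after conditioning:
  (W=0, Z=2, Y=2, U=0, X=1) weight 1/891
  (W=0, Z=2, Y=2, U=0, X=2) weight 1/891
  (W=0, Z=2, Y=2, U=0, X=3) weight 1/891
  (W=0, Z=2, Y=2, U=1, X=1) weight 1/297
  (W=0, Z=2, Y=2, U=1, X=2) weight 1/297
  (W=0, Z=2, Y=2, U=1, X=3) weight 1/297
  (W=0, Z=2, Y=2, U=2, X=1) weight 2/891
  (W=0, Z=2, Y=2, U=2, X=2) weight 2/891
  (W=0, Z=3, Y=1, U=0, X=1) weight 2/1089
  (W=0, Z=3, Y=3, U=0, X=1) weight 1/891
  … 182 more
Group by Y:
  weight(Y=1) = 1/9
  weight(Y=2) = 2/9
  weight(Y=3) = 1/9
Total weight = 1/9 + 2/9 + 1/9 = 4/9
P(Y=1 | obs) = 1/9 / 4/9 = 1/4
P(Y=2 | obs) = 2/9 / 4/9 = 1/2
P(Y=3 | obs) = 1/9 / 4/9 = 1/4

P(Y = 2 | obs) = 1/2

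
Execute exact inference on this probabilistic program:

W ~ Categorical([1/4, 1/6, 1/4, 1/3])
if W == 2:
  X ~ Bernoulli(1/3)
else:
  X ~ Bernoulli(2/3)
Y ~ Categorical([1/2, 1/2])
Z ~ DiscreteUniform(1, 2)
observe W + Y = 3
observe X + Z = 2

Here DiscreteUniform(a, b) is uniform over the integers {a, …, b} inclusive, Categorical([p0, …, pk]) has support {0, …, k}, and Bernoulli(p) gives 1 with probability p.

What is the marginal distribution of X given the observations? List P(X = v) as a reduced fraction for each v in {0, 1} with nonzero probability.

Enumerate traces; 4 have nonzero weight after conditioning:
  (W=2, X=0, Y=1, Z=2) weight 1/24
  (W=2, X=1, Y=1, Z=1) weight 1/48
  (W=3, X=0, Y=0, Z=2) weight 1/36
  (W=3, X=1, Y=0, Z=1) weight 1/18
Group by X:
  weight(X=0) = 5/72
  weight(X=1) = 11/144
Total weight = 5/72 + 11/144 = 7/48
P(X=0 | obs) = 5/72 / 7/48 = 10/21
P(X=1 | obs) = 11/144 / 7/48 = 11/21

P(X=0) = 10/21, P(X=1) = 11/21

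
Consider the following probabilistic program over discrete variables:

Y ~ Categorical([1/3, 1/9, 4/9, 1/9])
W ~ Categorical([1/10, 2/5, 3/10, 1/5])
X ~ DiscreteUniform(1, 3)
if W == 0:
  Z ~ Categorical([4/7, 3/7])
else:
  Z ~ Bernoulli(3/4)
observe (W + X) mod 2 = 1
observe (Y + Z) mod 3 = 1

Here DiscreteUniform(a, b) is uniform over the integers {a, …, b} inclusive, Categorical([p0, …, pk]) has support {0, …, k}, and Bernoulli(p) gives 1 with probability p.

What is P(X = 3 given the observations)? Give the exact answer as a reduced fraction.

Enumerate traces; 18 have nonzero weight after conditioning:
  (Y=0, W=0, X=1, Z=1) weight 1/210
  (Y=0, W=0, X=3, Z=1) weight 1/210
  (Y=0, W=1, X=2, Z=1) weight 1/30
  (Y=0, W=2, X=1, Z=1) weight 1/40
  (Y=0, W=2, X=3, Z=1) weight 1/40
  (Y=0, W=3, X=2, Z=1) weight 1/60
  (Y=1, W=0, X=1, Z=0) weight 2/945
  (Y=1, W=0, X=3, Z=0) weight 2/945
  … 10 more
Group by X:
  weight(X=1) = 337/7560
  weight(X=2) = 13/180
  weight(X=3) = 337/7560
Total weight = 337/7560 + 13/180 + 337/7560 = 61/378
P(X=1 | obs) = 337/7560 / 61/378 = 337/1220
P(X=2 | obs) = 13/180 / 61/378 = 273/610
P(X=3 | obs) = 337/7560 / 61/378 = 337/1220

P(X = 3 | obs) = 337/1220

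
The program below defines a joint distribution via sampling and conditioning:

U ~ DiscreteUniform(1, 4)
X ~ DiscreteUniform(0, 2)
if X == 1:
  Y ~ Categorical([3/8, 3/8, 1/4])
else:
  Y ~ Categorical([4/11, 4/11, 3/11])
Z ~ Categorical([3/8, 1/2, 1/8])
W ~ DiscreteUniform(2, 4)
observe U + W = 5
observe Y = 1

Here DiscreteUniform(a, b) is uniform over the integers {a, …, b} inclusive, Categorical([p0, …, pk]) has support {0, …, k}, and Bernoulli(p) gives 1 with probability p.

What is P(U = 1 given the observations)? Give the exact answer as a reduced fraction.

P(U = 1 | obs) = 1/3

Enumerate traces; 27 have nonzero weight after conditioning:
  (U=1, X=0, Y=1, Z=0, W=4) weight 1/264
  (U=1, X=0, Y=1, Z=1, W=4) weight 1/198
  (U=1, X=0, Y=1, Z=2, W=4) weight 1/792
  (U=1, X=1, Y=1, Z=0, W=4) weight 1/256
  (U=1, X=1, Y=1, Z=1, W=4) weight 1/192
  (U=1, X=1, Y=1, Z=2, W=4) weight 1/768
  (U=1, X=2, Y=1, Z=0, W=4) weight 1/264
  (U=1, X=2, Y=1, Z=1, W=4) weight 1/198
  (U=2, X=0, Y=1, Z=0, W=3) weight 1/264
  (U=3, X=0, Y=1, Z=0, W=2) weight 1/264
  … 17 more
Group by U:
  weight(U=1) = 97/3168
  weight(U=2) = 97/3168
  weight(U=3) = 97/3168
Total weight = 97/3168 + 97/3168 + 97/3168 = 97/1056
P(U=1 | obs) = 97/3168 / 97/1056 = 1/3
P(U=2 | obs) = 97/3168 / 97/1056 = 1/3
P(U=3 | obs) = 97/3168 / 97/1056 = 1/3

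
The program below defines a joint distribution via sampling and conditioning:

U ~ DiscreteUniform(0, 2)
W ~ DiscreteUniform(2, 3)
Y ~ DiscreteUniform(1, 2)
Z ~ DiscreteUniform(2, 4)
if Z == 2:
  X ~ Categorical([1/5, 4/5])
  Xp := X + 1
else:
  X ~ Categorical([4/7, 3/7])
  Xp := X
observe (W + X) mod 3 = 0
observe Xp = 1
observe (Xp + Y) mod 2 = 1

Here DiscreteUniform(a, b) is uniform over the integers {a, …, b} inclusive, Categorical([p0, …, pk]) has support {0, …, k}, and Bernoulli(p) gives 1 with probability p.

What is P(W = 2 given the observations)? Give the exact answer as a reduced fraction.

P(W = 2 | obs) = 30/37

Enumerate traces; 9 have nonzero weight after conditioning:
  (U=0, W=2, Y=2, Z=3, X=1) weight 1/84
  (U=0, W=2, Y=2, Z=4, X=1) weight 1/84
  (U=0, W=3, Y=2, Z=2, X=0) weight 1/180
  (U=1, W=2, Y=2, Z=3, X=1) weight 1/84
  (U=1, W=2, Y=2, Z=4, X=1) weight 1/84
  (U=1, W=3, Y=2, Z=2, X=0) weight 1/180
  (U=2, W=2, Y=2, Z=3, X=1) weight 1/84
  (U=2, W=2, Y=2, Z=4, X=1) weight 1/84
  … 1 more
Group by W:
  weight(W=2) = 1/14
  weight(W=3) = 1/60
Total weight = 1/14 + 1/60 = 37/420
P(W=2 | obs) = 1/14 / 37/420 = 30/37
P(W=3 | obs) = 1/60 / 37/420 = 7/37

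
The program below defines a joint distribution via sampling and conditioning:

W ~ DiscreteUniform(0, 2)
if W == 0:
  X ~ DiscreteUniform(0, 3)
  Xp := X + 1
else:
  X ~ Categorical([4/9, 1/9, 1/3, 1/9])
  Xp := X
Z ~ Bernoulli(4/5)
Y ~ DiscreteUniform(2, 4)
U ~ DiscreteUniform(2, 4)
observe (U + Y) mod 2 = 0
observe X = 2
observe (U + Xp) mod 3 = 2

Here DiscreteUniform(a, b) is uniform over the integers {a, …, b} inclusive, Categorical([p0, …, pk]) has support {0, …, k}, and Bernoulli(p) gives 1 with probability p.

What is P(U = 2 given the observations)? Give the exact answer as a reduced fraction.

Enumerate traces; 8 have nonzero weight after conditioning:
  (W=0, X=2, Z=0, Y=2, U=2) weight 1/540
  (W=0, X=2, Z=0, Y=4, U=2) weight 1/540
  (W=0, X=2, Z=1, Y=2, U=2) weight 1/135
  (W=0, X=2, Z=1, Y=4, U=2) weight 1/135
  (W=1, X=2, Z=0, Y=3, U=3) weight 1/405
  (W=1, X=2, Z=1, Y=3, U=3) weight 4/405
  (W=2, X=2, Z=0, Y=3, U=3) weight 1/405
  (W=2, X=2, Z=1, Y=3, U=3) weight 4/405
Group by U:
  weight(U=2) = 1/54
  weight(U=3) = 2/81
Total weight = 1/54 + 2/81 = 7/162
P(U=2 | obs) = 1/54 / 7/162 = 3/7
P(U=3 | obs) = 2/81 / 7/162 = 4/7

P(U = 2 | obs) = 3/7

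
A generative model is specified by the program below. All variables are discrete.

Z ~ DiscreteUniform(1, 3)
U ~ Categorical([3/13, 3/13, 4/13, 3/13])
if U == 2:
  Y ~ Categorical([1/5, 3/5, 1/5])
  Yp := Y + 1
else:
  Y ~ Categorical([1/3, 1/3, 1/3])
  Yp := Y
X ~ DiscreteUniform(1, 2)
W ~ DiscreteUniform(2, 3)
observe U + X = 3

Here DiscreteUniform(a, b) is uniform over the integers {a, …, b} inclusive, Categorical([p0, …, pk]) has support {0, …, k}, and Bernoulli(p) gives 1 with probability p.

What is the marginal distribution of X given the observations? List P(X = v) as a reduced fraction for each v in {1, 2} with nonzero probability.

Enumerate traces; 36 have nonzero weight after conditioning:
  (Z=1, U=1, Y=0, X=2, W=2) weight 1/156
  (Z=1, U=1, Y=0, X=2, W=3) weight 1/156
  (Z=1, U=1, Y=1, X=2, W=2) weight 1/156
  (Z=1, U=1, Y=1, X=2, W=3) weight 1/156
  (Z=1, U=1, Y=2, X=2, W=2) weight 1/156
  (Z=1, U=1, Y=2, X=2, W=3) weight 1/156
  (Z=1, U=2, Y=0, X=1, W=2) weight 1/195
  (Z=1, U=2, Y=0, X=1, W=3) weight 1/195
  … 28 more
Group by X:
  weight(X=1) = 2/13
  weight(X=2) = 3/26
Total weight = 2/13 + 3/26 = 7/26
P(X=1 | obs) = 2/13 / 7/26 = 4/7
P(X=2 | obs) = 3/26 / 7/26 = 3/7

P(X=1) = 4/7, P(X=2) = 3/7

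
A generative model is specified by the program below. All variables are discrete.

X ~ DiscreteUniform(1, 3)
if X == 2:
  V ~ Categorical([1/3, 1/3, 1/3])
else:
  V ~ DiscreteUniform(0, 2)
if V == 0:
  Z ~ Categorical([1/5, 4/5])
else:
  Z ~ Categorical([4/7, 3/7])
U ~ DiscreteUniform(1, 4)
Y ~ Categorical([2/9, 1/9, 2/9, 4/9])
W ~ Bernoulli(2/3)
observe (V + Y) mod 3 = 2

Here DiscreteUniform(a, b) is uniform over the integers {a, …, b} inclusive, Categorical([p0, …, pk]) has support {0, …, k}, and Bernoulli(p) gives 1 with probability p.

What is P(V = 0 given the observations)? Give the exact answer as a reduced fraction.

P(V = 0 | obs) = 2/9

Enumerate traces; 192 have nonzero weight after conditioning:
  (X=1, V=0, Z=0, U=1, Y=2, W=0) weight 1/2430
  (X=1, V=0, Z=0, U=1, Y=2, W=1) weight 1/1215
  (X=1, V=0, Z=0, U=2, Y=2, W=0) weight 1/2430
  (X=1, V=0, Z=0, U=2, Y=2, W=1) weight 1/1215
  (X=1, V=0, Z=0, U=3, Y=2, W=0) weight 1/2430
  (X=1, V=0, Z=0, U=3, Y=2, W=1) weight 1/1215
  (X=1, V=0, Z=0, U=4, Y=2, W=0) weight 1/2430
  (X=1, V=0, Z=0, U=4, Y=2, W=1) weight 1/1215
  (X=1, V=1, Z=0, U=1, Y=1, W=0) weight 1/1701
  (X=1, V=2, Z=0, U=1, Y=0, W=0) weight 2/1701
  … 182 more
Group by V:
  weight(V=0) = 2/27
  weight(V=1) = 1/27
  weight(V=2) = 2/9
Total weight = 2/27 + 1/27 + 2/9 = 1/3
P(V=0 | obs) = 2/27 / 1/3 = 2/9
P(V=1 | obs) = 1/27 / 1/3 = 1/9
P(V=2 | obs) = 2/9 / 1/3 = 2/3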